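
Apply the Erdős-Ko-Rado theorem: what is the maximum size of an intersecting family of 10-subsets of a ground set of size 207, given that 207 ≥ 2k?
max |F| = C(206, 9) = 1541984268762850

Erdős-Ko-Rado (1961): when n ≥ 2k, max |F| = C(n−1, k−1). The bound is attained by the star {A : i ∈ A} for any fixed i ∈ [n]. Here C(207−1, 10−1) = C(206, 9) = 1541984268762850.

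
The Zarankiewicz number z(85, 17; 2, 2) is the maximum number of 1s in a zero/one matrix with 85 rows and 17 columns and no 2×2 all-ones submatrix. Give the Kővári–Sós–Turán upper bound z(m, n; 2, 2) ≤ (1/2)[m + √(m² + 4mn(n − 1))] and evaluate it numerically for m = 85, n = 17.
z(85, 17; 2, 2) ≤ (1/2)[85 + √(85² + 4·85·17·16)] = (1/2)[85 + √99705] = 200.3805

Kővári–Sós–Turán: let r_1, ..., r_85 be the row sums and z = Σ r_i the total number of 1s. Each pair of columns can share at most one row with both entries 1 (else a 2×2 all-ones block appears), so Σ_i C(r_i, 2) ≤ C(17, 2) = 136. By convexity Σ_i C(r_i, 2) ≥ 85·C(z/85, 2) = z(z − 85)/(2·85), giving z² − 85z − 85·17·16 ≤ 0 and hence z ≤ (1/2)[85 + √(7225 + 4·23120)] = (1/2)[85 + √99705] ≈ (1/2)(85 + 315.761) = 200.3805.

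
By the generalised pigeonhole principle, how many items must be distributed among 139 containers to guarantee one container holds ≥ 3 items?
n = (3 − 1)·139 + 1 = 279

By the generalised pigeonhole principle, to guarantee some box contains ≥ r objects we need more than (r − 1) · k objects total. Threshold: n = (r − 1) · k + 1. With r = 3 and k = 139: n = 2 · 139 + 1 = 278 + 1 = 279. For n = 278 = 2 · 139, we can put exactly 2 objects in every box, avoiding 3 in any single one — so 279 is tight.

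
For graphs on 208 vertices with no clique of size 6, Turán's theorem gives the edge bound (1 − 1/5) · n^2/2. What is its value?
Turán density bound = (4/5) · 208^2/2 = 86528/5 ≈ 17305.6

Turán's theorem: ex(n, K_{r+1}) is achieved by the complete r-partite Turán graph T(n, r) with parts as balanced as possible, and is at most (1 − 1/r) · n^2/2. For r = 5, n = 208: the density bound is (4/5) · 43264/2 = 86528/5 ≈ 17305.6. The integer-valued extremum is e(T(208, 5)) = 17305, which is strictly less than the density bound 86528/5 since 5 ∤ 208 (the parts of T(208, 5) cannot all be equal).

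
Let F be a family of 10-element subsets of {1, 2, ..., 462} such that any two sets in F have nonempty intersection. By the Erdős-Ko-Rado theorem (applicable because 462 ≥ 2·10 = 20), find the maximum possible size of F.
max |F| = C(461, 9) = 2395633524634640355

The Erdős-Ko-Rado theorem states: for n ≥ 2k, an intersecting family of k-subsets of an n-element set has size at most C(n − 1, k − 1), with equality for 'star' families {A ⊆ [n] : |A| = k, i ∈ A} (fix an element i). For n = 462, k = 10: C(461, 9) = 2395633524634640355.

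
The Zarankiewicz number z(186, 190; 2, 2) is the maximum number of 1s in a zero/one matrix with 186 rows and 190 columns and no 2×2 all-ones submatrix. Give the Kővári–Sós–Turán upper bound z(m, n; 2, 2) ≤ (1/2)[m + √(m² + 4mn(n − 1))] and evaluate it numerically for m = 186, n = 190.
z(186, 190; 2, 2) ≤ (1/2)[186 + √(186² + 4·186·190·189)] = (1/2)[186 + √26751636] = 2679.0992

Kővári–Sós–Turán: let r_1, ..., r_186 be the row sums and z = Σ r_i the total number of 1s. Each pair of columns can share at most one row with both entries 1 (else a 2×2 all-ones block appears), so Σ_i C(r_i, 2) ≤ C(190, 2) = 17955. By convexity Σ_i C(r_i, 2) ≥ 186·C(z/186, 2) = z(z − 186)/(2·186), giving z² − 186z − 186·190·189 ≤ 0 and hence z ≤ (1/2)[186 + √(34596 + 4·6679260)] = (1/2)[186 + √26751636] ≈ (1/2)(186 + 5172.1984) = 2679.0992.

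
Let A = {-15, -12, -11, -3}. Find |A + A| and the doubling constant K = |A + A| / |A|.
K = |A + A| / |A| = 10/4 = 5/2

Enumerate A + A = {a + b : a, b ∈ A}. With |A| = 4, there are |A|^2 = 16 ordered sum pairs; collecting distinct values, A + A = {-30, -27, -26, -24, -23, -22, -18, -15, -14, -6}, so |A + A| = 10. Thus K = 10/4 = 5/2. For comparison, the minimum possible |A + A| over all 4-element sets is 2·4 − 1 = 7 (so min K = 7/4), attained only by arithmetic progressions.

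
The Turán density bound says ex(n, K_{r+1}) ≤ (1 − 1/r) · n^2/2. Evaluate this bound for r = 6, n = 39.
Turán density bound = (5/6) · 39^2/2 = 2535/4 ≈ 633.75

Turán's theorem: ex(n, K_{r+1}) is achieved by the complete r-partite Turán graph T(n, r) with parts as balanced as possible, and is at most (1 − 1/r) · n^2/2. For r = 6, n = 39: the density bound is (5/6) · 1521/2 = 2535/4 ≈ 633.75. The integer-valued extremum is e(T(39, 6)) = 633, which is strictly less than the density bound 2535/4 since 6 ∤ 39 (the parts of T(39, 6) cannot all be equal).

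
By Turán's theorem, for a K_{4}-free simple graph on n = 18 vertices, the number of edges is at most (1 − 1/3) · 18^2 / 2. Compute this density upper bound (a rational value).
Turán density bound = (2/3) · 18^2/2 = 108

Turán's theorem: ex(n, K_{r+1}) is achieved by the complete r-partite Turán graph T(n, r) with parts as balanced as possible, and is at most (1 − 1/r) · n^2/2. For r = 3, n = 18: the density bound is (2/3) · 324/2 = 108. Since 3 ∣ 18, the Turán graph T(18, 3) has parts of equal size 6, and its edge count e(T(18, 3)) = 108 attains the density bound exactly.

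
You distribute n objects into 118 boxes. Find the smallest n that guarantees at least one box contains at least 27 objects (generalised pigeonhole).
n = (27 − 1)·118 + 1 = 3069

By the generalised pigeonhole principle, to guarantee some box contains ≥ r objects we need more than (r − 1) · k objects total. Threshold: n = (r − 1) · k + 1. With r = 27 and k = 118: n = 26 · 118 + 1 = 3068 + 1 = 3069. For n = 3068 = 26 · 118, we can put exactly 26 objects in every box, avoiding 27 in any single one — so 3069 is tight.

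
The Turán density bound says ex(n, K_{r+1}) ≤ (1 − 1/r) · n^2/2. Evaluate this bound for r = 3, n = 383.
Turán density bound = (2/3) · 383^2/2 = 146689/3 ≈ 48896.3333

Turán's theorem: ex(n, K_{r+1}) is achieved by the complete r-partite Turán graph T(n, r) with parts as balanced as possible, and is at most (1 − 1/r) · n^2/2. For r = 3, n = 383: the density bound is (2/3) · 146689/2 = 146689/3 ≈ 48896.3333. The integer-valued extremum is e(T(383, 3)) = 48896, which is strictly less than the density bound 146689/3 since 3 ∤ 383 (the parts of T(383, 3) cannot all be equal).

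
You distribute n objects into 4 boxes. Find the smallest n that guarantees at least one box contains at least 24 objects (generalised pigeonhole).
n = (24 − 1)·4 + 1 = 93

By the generalised pigeonhole principle, to guarantee some box contains ≥ r objects we need more than (r − 1) · k objects total. Threshold: n = (r − 1) · k + 1. With r = 24 and k = 4: n = 23 · 4 + 1 = 92 + 1 = 93. For n = 92 = 23 · 4, we can put exactly 23 objects in every box, avoiding 24 in any single one — so 93 is tight.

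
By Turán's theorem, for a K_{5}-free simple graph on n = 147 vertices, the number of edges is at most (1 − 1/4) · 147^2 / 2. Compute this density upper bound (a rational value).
Turán density bound = (3/4) · 147^2/2 = 64827/8 ≈ 8103.375

Turán's theorem: ex(n, K_{r+1}) is achieved by the complete r-partite Turán graph T(n, r) with parts as balanced as possible, and is at most (1 − 1/r) · n^2/2. For r = 4, n = 147: the density bound is (3/4) · 21609/2 = 64827/8 ≈ 8103.375. The integer-valued extremum is e(T(147, 4)) = 8103, which is strictly less than the density bound 64827/8 since 4 ∤ 147 (the parts of T(147, 4) cannot all be equal).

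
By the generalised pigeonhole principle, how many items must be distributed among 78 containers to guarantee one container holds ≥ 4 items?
n = (4 − 1)·78 + 1 = 235

By the generalised pigeonhole principle, to guarantee some box contains ≥ r objects we need more than (r − 1) · k objects total. Threshold: n = (r − 1) · k + 1. With r = 4 and k = 78: n = 3 · 78 + 1 = 234 + 1 = 235. For n = 234 = 3 · 78, we can put exactly 3 objects in every box, avoiding 4 in any single one — so 235 is tight.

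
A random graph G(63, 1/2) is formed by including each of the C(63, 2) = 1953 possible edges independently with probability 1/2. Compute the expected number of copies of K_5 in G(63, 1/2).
E[# K_5] = C(63, 5) · (1/2)^C(5, 2) = 7028847 / 2^10 ≈ 6864.108398

For each 5-subset S of vertices (there are C(63, 5) = 7028847 such S), let X_S = 1 if S induces a K_5 (all C(5, 2) = 10 edges present). Then P(X_S = 1) = (1/2)^10 = 1/1024. By linearity of expectation, E[# K_5] = C(63, 5) · (1/2)^10 = 7028847 / 1024 ≈ 6864.108398.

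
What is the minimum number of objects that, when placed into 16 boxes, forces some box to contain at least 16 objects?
n = (16 − 1)·16 + 1 = 241

By the generalised pigeonhole principle, to guarantee some box contains ≥ r objects we need more than (r − 1) · k objects total. Threshold: n = (r − 1) · k + 1. With r = 16 and k = 16: n = 15 · 16 + 1 = 240 + 1 = 241. For n = 240 = 15 · 16, we can put exactly 15 objects in every box, avoiding 16 in any single one — so 241 is tight.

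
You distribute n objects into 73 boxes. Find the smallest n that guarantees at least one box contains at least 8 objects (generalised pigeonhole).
n = (8 − 1)·73 + 1 = 512

By the generalised pigeonhole principle, to guarantee some box contains ≥ r objects we need more than (r − 1) · k objects total. Threshold: n = (r − 1) · k + 1. With r = 8 and k = 73: n = 7 · 73 + 1 = 511 + 1 = 512. For n = 511 = 7 · 73, we can put exactly 7 objects in every box, avoiding 8 in any single one — so 512 is tight.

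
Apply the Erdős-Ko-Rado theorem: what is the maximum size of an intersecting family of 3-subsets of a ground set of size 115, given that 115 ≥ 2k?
max |F| = C(114, 2) = 6441

Erdős-Ko-Rado (1961): when n ≥ 2k, max |F| = C(n−1, k−1). The bound is attained by the star {A : i ∈ A} for any fixed i ∈ [n]. Here C(115−1, 3−1) = C(114, 2) = 6441.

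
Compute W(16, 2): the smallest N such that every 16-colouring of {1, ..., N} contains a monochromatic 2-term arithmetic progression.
W(16, 2) = 16 + 1 = 17

A 2-term AP is any pair of integers, so a monochromatic 2-AP exists iff some colour is used at least twice. With 16 colours, the colouring i ↦ i on {1, ..., 16} uses each colour once, avoiding any monochromatic pair, so W(16, 2) > 16. For {1, ..., 17}, pigeonhole forces two integers of the same colour, which form a monochromatic 2-AP. Hence W(16, 2) = 17.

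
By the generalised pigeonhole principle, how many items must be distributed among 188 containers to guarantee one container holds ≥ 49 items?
n = (49 − 1)·188 + 1 = 9025

By the generalised pigeonhole principle, to guarantee some box contains ≥ r objects we need more than (r − 1) · k objects total. Threshold: n = (r − 1) · k + 1. With r = 49 and k = 188: n = 48 · 188 + 1 = 9024 + 1 = 9025. For n = 9024 = 48 · 188, we can put exactly 48 objects in every box, avoiding 49 in any single one — so 9025 is tight.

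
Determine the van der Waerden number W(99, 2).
W(99, 2) = 99 + 1 = 100

A 2-term AP is any pair of integers, so a monochromatic 2-AP exists iff some colour is used at least twice. With 99 colours, the colouring i ↦ i on {1, ..., 99} uses each colour once, avoiding any monochromatic pair, so W(99, 2) > 99. For {1, ..., 100}, pigeonhole forces two integers of the same colour, which form a monochromatic 2-AP. Hence W(99, 2) = 100.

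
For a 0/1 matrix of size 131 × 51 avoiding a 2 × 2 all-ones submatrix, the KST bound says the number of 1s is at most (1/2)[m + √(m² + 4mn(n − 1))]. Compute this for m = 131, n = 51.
z(131, 51; 2, 2) ≤ (1/2)[131 + √(131² + 4·131·51·50)] = (1/2)[131 + √1353361] = 647.1702

Kővári–Sós–Turán: let r_1, ..., r_131 be the row sums and z = Σ r_i the total number of 1s. Each pair of columns can share at most one row with both entries 1 (else a 2×2 all-ones block appears), so Σ_i C(r_i, 2) ≤ C(51, 2) = 1275. By convexity Σ_i C(r_i, 2) ≥ 131·C(z/131, 2) = z(z − 131)/(2·131), giving z² − 131z − 131·51·50 ≤ 0 and hence z ≤ (1/2)[131 + √(17161 + 4·334050)] = (1/2)[131 + √1353361] ≈ (1/2)(131 + 1163.3404) = 647.1702.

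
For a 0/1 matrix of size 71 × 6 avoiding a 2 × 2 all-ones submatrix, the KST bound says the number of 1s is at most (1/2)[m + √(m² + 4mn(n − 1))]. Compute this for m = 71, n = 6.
z(71, 6; 2, 2) ≤ (1/2)[71 + √(71² + 4·71·6·5)] = (1/2)[71 + √13561] = 93.7259

Kővári–Sós–Turán: let r_1, ..., r_71 be the row sums and z = Σ r_i the total number of 1s. Each pair of columns can share at most one row with both entries 1 (else a 2×2 all-ones block appears), so Σ_i C(r_i, 2) ≤ C(6, 2) = 15. By convexity Σ_i C(r_i, 2) ≥ 71·C(z/71, 2) = z(z − 71)/(2·71), giving z² − 71z − 71·6·5 ≤ 0 and hence z ≤ (1/2)[71 + √(5041 + 4·2130)] = (1/2)[71 + √13561] ≈ (1/2)(71 + 116.4517) = 93.7259.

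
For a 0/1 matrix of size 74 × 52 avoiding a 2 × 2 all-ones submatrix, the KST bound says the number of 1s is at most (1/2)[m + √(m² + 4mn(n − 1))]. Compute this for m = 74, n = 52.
z(74, 52; 2, 2) ≤ (1/2)[74 + √(74² + 4·74·52·51)] = (1/2)[74 + √790468] = 481.5413

Kővári–Sós–Turán: let r_1, ..., r_74 be the row sums and z = Σ r_i the total number of 1s. Each pair of columns can share at most one row with both entries 1 (else a 2×2 all-ones block appears), so Σ_i C(r_i, 2) ≤ C(52, 2) = 1326. By convexity Σ_i C(r_i, 2) ≥ 74·C(z/74, 2) = z(z − 74)/(2·74), giving z² − 74z − 74·52·51 ≤ 0 and hence z ≤ (1/2)[74 + √(5476 + 4·196248)] = (1/2)[74 + √790468] ≈ (1/2)(74 + 889.0827) = 481.5413.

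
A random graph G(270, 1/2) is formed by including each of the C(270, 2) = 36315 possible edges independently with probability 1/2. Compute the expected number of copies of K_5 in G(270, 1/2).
E[# K_5] = C(270, 5) · (1/2)^C(5, 2) = 11520265554 / 2^10 = 5760132777/512 ≈ 11250259.330078

For each 5-subset S of vertices (there are C(270, 5) = 11520265554 such S), let X_S = 1 if S induces a K_5 (all C(5, 2) = 10 edges present). Then P(X_S = 1) = (1/2)^10 = 1/1024. By linearity of expectation, E[# K_5] = C(270, 5) · (1/2)^10 = 11520265554 / 1024 = 5760132777/512 ≈ 11250259.330078.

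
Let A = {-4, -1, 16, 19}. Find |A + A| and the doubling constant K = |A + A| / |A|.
K = |A + A| / |A| = 9/4

Enumerate A + A = {a + b : a, b ∈ A}. With |A| = 4, there are |A|^2 = 16 ordered sum pairs; collecting distinct values, A + A = {-8, -5, -2, 12, 15, 18, 32, 35, 38}, so |A + A| = 9. Thus K = 9/4. For comparison, the minimum possible |A + A| over all 4-element sets is 2·4 − 1 = 7 (so min K = 7/4), attained only by arithmetic progressions.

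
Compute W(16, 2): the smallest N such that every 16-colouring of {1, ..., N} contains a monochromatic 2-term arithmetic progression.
W(16, 2) = 16 + 1 = 17

A 2-term AP is any pair of integers, so a monochromatic 2-AP exists iff some colour is used at least twice. With 16 colours, the colouring i ↦ i on {1, ..., 16} uses each colour once, avoiding any monochromatic pair, so W(16, 2) > 16. For {1, ..., 17}, pigeonhole forces two integers of the same colour, which form a monochromatic 2-AP. Hence W(16, 2) = 17.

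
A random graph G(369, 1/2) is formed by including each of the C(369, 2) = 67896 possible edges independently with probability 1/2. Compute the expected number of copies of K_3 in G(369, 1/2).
E[# K_3] = C(369, 3) · (1/2)^C(3, 2) = 8305944 / 2^3 = 1038243

For each 3-subset S of vertices (there are C(369, 3) = 8305944 such S), let X_S = 1 if S induces a K_3 (all C(3, 2) = 3 edges present). Then P(X_S = 1) = (1/2)^3 = 1/8. By linearity of expectation, E[# K_3] = C(369, 3) · (1/2)^3 = 8305944 / 8 = 1038243.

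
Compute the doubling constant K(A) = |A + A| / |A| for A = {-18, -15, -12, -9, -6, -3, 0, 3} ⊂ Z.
K = |A + A| / |A| = 15/8

Enumerate A + A = {a + b : a, b ∈ A}. With |A| = 8, there are |A|^2 = 64 ordered sum pairs; collecting distinct values, A + A = {-36, -33, -30, -27, -24, -21, -18, -15, -12, -9, -6, -3, 0, 3, 6}, so |A + A| = 15. Thus K = 15/8. Here |A + A| = 2|A| − 1 = 15, the minimum possible — so K = 15/8 is minimal, which holds iff A is an arithmetic progression.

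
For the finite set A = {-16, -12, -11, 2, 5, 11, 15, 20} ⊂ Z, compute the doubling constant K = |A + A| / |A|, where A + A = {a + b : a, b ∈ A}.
K = |A + A| / |A| = 32/8 = 4

Enumerate A + A = {a + b : a, b ∈ A}. With |A| = 8, there are |A|^2 = 64 ordered sum pairs; collecting distinct values, A + A = {-32, -28, -27, -24, -23, -22, -14, -11, -10, -9, -7, -6, -5, -1, 0, 3, 4, 7, 8, 9, 10, 13, 16, 17, 20, 22, 25, 26, 30, 31, 35, 40}, so |A + A| = 32. Thus K = 32/8 = 4. For comparison, the minimum possible |A + A| over all 8-element sets is 2·8 − 1 = 15 (so min K = 15/8), attained only by arithmetic progressions.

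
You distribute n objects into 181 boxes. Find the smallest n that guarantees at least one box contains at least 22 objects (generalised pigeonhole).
n = (22 − 1)·181 + 1 = 3802

By the generalised pigeonhole principle, to guarantee some box contains ≥ r objects we need more than (r − 1) · k objects total. Threshold: n = (r − 1) · k + 1. With r = 22 and k = 181: n = 21 · 181 + 1 = 3801 + 1 = 3802. For n = 3801 = 21 · 181, we can put exactly 21 objects in every box, avoiding 22 in any single one — so 3802 is tight.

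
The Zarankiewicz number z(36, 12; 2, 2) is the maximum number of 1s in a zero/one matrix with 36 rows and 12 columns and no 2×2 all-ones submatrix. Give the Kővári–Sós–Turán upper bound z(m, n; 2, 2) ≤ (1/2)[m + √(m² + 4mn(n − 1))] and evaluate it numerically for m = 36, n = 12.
z(36, 12; 2, 2) ≤ (1/2)[36 + √(36² + 4·36·12·11)] = (1/2)[36 + √20304] = 89.2461

Kővári–Sós–Turán: let r_1, ..., r_36 be the row sums and z = Σ r_i the total number of 1s. Each pair of columns can share at most one row with both entries 1 (else a 2×2 all-ones block appears), so Σ_i C(r_i, 2) ≤ C(12, 2) = 66. By convexity Σ_i C(r_i, 2) ≥ 36·C(z/36, 2) = z(z − 36)/(2·36), giving z² − 36z − 36·12·11 ≤ 0 and hence z ≤ (1/2)[36 + √(1296 + 4·4752)] = (1/2)[36 + √20304] ≈ (1/2)(36 + 142.4921) = 89.2461.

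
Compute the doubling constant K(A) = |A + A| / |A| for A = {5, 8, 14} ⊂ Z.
K = |A + A| / |A| = 6/3 = 2

Enumerate A + A = {a + b : a, b ∈ A}. With |A| = 3, there are |A|^2 = 9 ordered sum pairs; collecting distinct values, A + A = {10, 13, 16, 19, 22, 28}, so |A + A| = 6. Thus K = 6/3 = 2. For comparison, the minimum possible |A + A| over all 3-element sets is 2·3 − 1 = 5 (so min K = 5/3), attained only by arithmetic progressions.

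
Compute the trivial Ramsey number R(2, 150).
R(2, 150) = 150

R(2, k) = k for all k ≥ 2: in a 2-colouring of K_k, either some edge is red (a red K_2) or all edges are blue (a blue K_k). And K_{149} coloured all-blue has no blue K_150, so R(2, 150) > 149. Hence R(2, 150) = 150.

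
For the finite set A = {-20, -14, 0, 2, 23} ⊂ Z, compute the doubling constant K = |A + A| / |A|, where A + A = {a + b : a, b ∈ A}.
K = |A + A| / |A| = 15/5 = 3

Enumerate A + A = {a + b : a, b ∈ A}. With |A| = 5, there are |A|^2 = 25 ordered sum pairs; collecting distinct values, A + A = {-40, -34, -28, -20, -18, -14, -12, 0, 2, 3, 4, 9, 23, 25, 46}, so |A + A| = 15. Thus K = 15/5 = 3. For comparison, the minimum possible |A + A| over all 5-element sets is 2·5 − 1 = 9 (so min K = 9/5), attained only by arithmetic progressions.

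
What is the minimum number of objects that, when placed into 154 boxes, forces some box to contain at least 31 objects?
n = (31 − 1)·154 + 1 = 4621

By the generalised pigeonhole principle, to guarantee some box contains ≥ r objects we need more than (r − 1) · k objects total. Threshold: n = (r − 1) · k + 1. With r = 31 and k = 154: n = 30 · 154 + 1 = 4620 + 1 = 4621. For n = 4620 = 30 · 154, we can put exactly 30 objects in every box, avoiding 31 in any single one — so 4621 is tight.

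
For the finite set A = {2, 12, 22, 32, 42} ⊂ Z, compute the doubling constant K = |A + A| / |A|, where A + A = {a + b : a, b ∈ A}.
K = |A + A| / |A| = 9/5

Enumerate A + A = {a + b : a, b ∈ A}. With |A| = 5, there are |A|^2 = 25 ordered sum pairs; collecting distinct values, A + A = {4, 14, 24, 34, 44, 54, 64, 74, 84}, so |A + A| = 9. Thus K = 9/5. Here |A + A| = 2|A| − 1 = 9, the minimum possible — so K = 9/5 is minimal, which holds iff A is an arithmetic progression.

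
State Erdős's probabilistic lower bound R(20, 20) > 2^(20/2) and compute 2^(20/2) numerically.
2^(20/2) = 1024; so R(20, 20) > 1024

Colour each edge of K_n uniformly at random with red/blue. The expected number of monochromatic K_20 is C(n, 20) · 2 · 2^(−C(20,2)). If C(n, 20) · 2^(1 − C(20,2)) < 1, then with positive probability no monochromatic K_20 exists, so R(20, 20) > n. The standard estimate C(n, 20) ≤ n^20/20! shows this inequality holds whenever n ≤ 2^(20/2) (since 20! · 2^(C(20,2) − 1) > 2^(20^2/2) ≥ n^20). Hence R(20, 20) > 2^(20/2) = 1024.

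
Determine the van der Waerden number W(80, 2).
W(80, 2) = 80 + 1 = 81

A 2-term AP is any pair of integers, so a monochromatic 2-AP exists iff some colour is used at least twice. With 80 colours, the colouring i ↦ i on {1, ..., 80} uses each colour once, avoiding any monochromatic pair, so W(80, 2) > 80. For {1, ..., 81}, pigeonhole forces two integers of the same colour, which form a monochromatic 2-AP. Hence W(80, 2) = 81.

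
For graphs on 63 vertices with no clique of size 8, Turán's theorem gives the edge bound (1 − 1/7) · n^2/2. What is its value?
Turán density bound = (6/7) · 63^2/2 = 1701

Turán's theorem: ex(n, K_{r+1}) is achieved by the complete r-partite Turán graph T(n, r) with parts as balanced as possible, and is at most (1 − 1/r) · n^2/2. For r = 7, n = 63: the density bound is (6/7) · 3969/2 = 1701. Since 7 ∣ 63, the Turán graph T(63, 7) has parts of equal size 9, and its edge count e(T(63, 7)) = 1701 attains the density bound exactly.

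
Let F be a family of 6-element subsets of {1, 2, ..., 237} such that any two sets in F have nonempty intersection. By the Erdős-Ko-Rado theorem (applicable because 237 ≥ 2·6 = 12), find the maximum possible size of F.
max |F| = C(236, 5) = 5845994232

The Erdős-Ko-Rado theorem states: for n ≥ 2k, an intersecting family of k-subsets of an n-element set has size at most C(n − 1, k − 1), with equality for 'star' families {A ⊆ [n] : |A| = k, i ∈ A} (fix an element i). For n = 237, k = 6: C(236, 5) = 5845994232.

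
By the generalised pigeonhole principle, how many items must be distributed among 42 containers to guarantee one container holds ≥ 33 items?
n = (33 − 1)·42 + 1 = 1345

By the generalised pigeonhole principle, to guarantee some box contains ≥ r objects we need more than (r − 1) · k objects total. Threshold: n = (r − 1) · k + 1. With r = 33 and k = 42: n = 32 · 42 + 1 = 1344 + 1 = 1345. For n = 1344 = 32 · 42, we can put exactly 32 objects in every box, avoiding 33 in any single one — so 1345 is tight.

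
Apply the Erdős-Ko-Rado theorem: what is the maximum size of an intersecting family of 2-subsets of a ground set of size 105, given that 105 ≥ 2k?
max |F| = C(104, 1) = 104

The Erdős-Ko-Rado theorem states: for n ≥ 2k, an intersecting family of k-subsets of an n-element set has size at most C(n − 1, k − 1), with equality for 'star' families {A ⊆ [n] : |A| = k, i ∈ A} (fix an element i). For n = 105, k = 2: C(104, 1) = 104.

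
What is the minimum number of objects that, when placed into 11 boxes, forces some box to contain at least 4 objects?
n = (4 − 1)·11 + 1 = 34

By the generalised pigeonhole principle, to guarantee some box contains ≥ r objects we need more than (r − 1) · k objects total. Threshold: n = (r − 1) · k + 1. With r = 4 and k = 11: n = 3 · 11 + 1 = 33 + 1 = 34. For n = 33 = 3 · 11, we can put exactly 3 objects in every box, avoiding 4 in any single one — so 34 is tight.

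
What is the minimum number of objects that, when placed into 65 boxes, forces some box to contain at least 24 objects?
n = (24 − 1)·65 + 1 = 1496

By the generalised pigeonhole principle, to guarantee some box contains ≥ r objects we need more than (r − 1) · k objects total. Threshold: n = (r − 1) · k + 1. With r = 24 and k = 65: n = 23 · 65 + 1 = 1495 + 1 = 1496. For n = 1495 = 23 · 65, we can put exactly 23 objects in every box, avoiding 24 in any single one — so 1496 is tight.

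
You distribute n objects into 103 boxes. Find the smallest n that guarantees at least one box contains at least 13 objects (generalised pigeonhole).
n = (13 − 1)·103 + 1 = 1237

By the generalised pigeonhole principle, to guarantee some box contains ≥ r objects we need more than (r − 1) · k objects total. Threshold: n = (r − 1) · k + 1. With r = 13 and k = 103: n = 12 · 103 + 1 = 1236 + 1 = 1237. For n = 1236 = 12 · 103, we can put exactly 12 objects in every box, avoiding 13 in any single one — so 1237 is tight.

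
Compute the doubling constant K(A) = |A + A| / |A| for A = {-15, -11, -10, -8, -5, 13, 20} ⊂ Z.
K = |A + A| / |A| = 25/7

Enumerate A + A = {a + b : a, b ∈ A}. With |A| = 7, there are |A|^2 = 49 ordered sum pairs; collecting distinct values, A + A = {-30, -26, -25, -23, -22, -21, -20, -19, -18, -16, -15, -13, -10, -2, 2, 3, 5, 8, 9, 10, 12, 15, 26, 33, 40}, so |A + A| = 25. Thus K = 25/7. For comparison, the minimum possible |A + A| over all 7-element sets is 2·7 − 1 = 13 (so min K = 13/7), attained only by arithmetic progressions.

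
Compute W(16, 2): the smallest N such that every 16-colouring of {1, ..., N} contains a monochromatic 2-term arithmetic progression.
W(16, 2) = 16 + 1 = 17

A 2-term AP is any pair of integers, so a monochromatic 2-AP exists iff some colour is used at least twice. With 16 colours, the colouring i ↦ i on {1, ..., 16} uses each colour once, avoiding any monochromatic pair, so W(16, 2) > 16. For {1, ..., 17}, pigeonhole forces two integers of the same colour, which form a monochromatic 2-AP. Hence W(16, 2) = 17.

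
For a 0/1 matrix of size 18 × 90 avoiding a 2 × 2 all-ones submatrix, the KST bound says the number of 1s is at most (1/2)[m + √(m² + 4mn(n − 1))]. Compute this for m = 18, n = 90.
z(18, 90; 2, 2) ≤ (1/2)[18 + √(18² + 4·18·90·89)] = (1/2)[18 + √577044] = 388.8171

Kővári–Sós–Turán: let r_1, ..., r_18 be the row sums and z = Σ r_i the total number of 1s. Each pair of columns can share at most one row with both entries 1 (else a 2×2 all-ones block appears), so Σ_i C(r_i, 2) ≤ C(90, 2) = 4005. By convexity Σ_i C(r_i, 2) ≥ 18·C(z/18, 2) = z(z − 18)/(2·18), giving z² − 18z − 18·90·89 ≤ 0 and hence z ≤ (1/2)[18 + √(324 + 4·144180)] = (1/2)[18 + √577044] ≈ (1/2)(18 + 759.6341) = 388.8171.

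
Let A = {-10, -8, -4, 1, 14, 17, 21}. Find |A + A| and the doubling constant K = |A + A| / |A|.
K = |A + A| / |A| = 27/7

Enumerate A + A = {a + b : a, b ∈ A}. With |A| = 7, there are |A|^2 = 49 ordered sum pairs; collecting distinct values, A + A = {-20, -18, -16, -14, -12, -9, -8, -7, -3, 2, 4, 6, 7, 9, 10, 11, 13, 15, 17, 18, 22, 28, 31, 34, 35, 38, 42}, so |A + A| = 27. Thus K = 27/7. For comparison, the minimum possible |A + A| over all 7-element sets is 2·7 − 1 = 13 (so min K = 13/7), attained only by arithmetic progressions.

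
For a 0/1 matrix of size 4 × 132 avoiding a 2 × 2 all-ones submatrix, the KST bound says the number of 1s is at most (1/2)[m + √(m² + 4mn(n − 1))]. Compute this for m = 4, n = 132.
z(4, 132; 2, 2) ≤ (1/2)[4 + √(4² + 4·4·132·131)] = (1/2)[4 + √276688] = 265.0057

Kővári–Sós–Turán: let r_1, ..., r_4 be the row sums and z = Σ r_i the total number of 1s. Each pair of columns can share at most one row with both entries 1 (else a 2×2 all-ones block appears), so Σ_i C(r_i, 2) ≤ C(132, 2) = 8646. By convexity Σ_i C(r_i, 2) ≥ 4·C(z/4, 2) = z(z − 4)/(2·4), giving z² − 4z − 4·132·131 ≤ 0 and hence z ≤ (1/2)[4 + √(16 + 4·69168)] = (1/2)[4 + √276688] ≈ (1/2)(4 + 526.0114) = 265.0057.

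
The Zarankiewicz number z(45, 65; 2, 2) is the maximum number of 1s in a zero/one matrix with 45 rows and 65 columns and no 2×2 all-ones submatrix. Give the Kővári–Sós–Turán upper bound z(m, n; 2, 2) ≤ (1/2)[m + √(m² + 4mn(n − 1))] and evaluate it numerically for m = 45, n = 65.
z(45, 65; 2, 2) ≤ (1/2)[45 + √(45² + 4·45·65·64)] = (1/2)[45 + √750825] = 455.7508

Kővári–Sós–Turán: let r_1, ..., r_45 be the row sums and z = Σ r_i the total number of 1s. Each pair of columns can share at most one row with both entries 1 (else a 2×2 all-ones block appears), so Σ_i C(r_i, 2) ≤ C(65, 2) = 2080. By convexity Σ_i C(r_i, 2) ≥ 45·C(z/45, 2) = z(z − 45)/(2·45), giving z² − 45z − 45·65·64 ≤ 0 and hence z ≤ (1/2)[45 + √(2025 + 4·187200)] = (1/2)[45 + √750825] ≈ (1/2)(45 + 866.5016) = 455.7508.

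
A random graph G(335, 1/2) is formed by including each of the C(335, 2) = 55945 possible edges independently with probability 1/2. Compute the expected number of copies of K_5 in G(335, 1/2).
E[# K_5] = C(335, 5) · (1/2)^C(5, 2) = 34120889067 / 2^10 ≈ 33321180.729492

For each 5-subset S of vertices (there are C(335, 5) = 34120889067 such S), let X_S = 1 if S induces a K_5 (all C(5, 2) = 10 edges present). Then P(X_S = 1) = (1/2)^10 = 1/1024. By linearity of expectation, E[# K_5] = C(335, 5) · (1/2)^10 = 34120889067 / 1024 ≈ 33321180.729492.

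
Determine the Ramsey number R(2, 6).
R(2, 6) = 6

R(2, k) = k for all k ≥ 2: in a 2-colouring of K_k, either some edge is red (a red K_2) or all edges are blue (a blue K_k). And K_{5} coloured all-blue has no blue K_6, so R(2, 6) > 5. Hence R(2, 6) = 6.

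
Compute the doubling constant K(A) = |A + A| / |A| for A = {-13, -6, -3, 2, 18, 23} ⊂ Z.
K = |A + A| / |A| = 20/6 = 10/3

Enumerate A + A = {a + b : a, b ∈ A}. With |A| = 6, there are |A|^2 = 36 ordered sum pairs; collecting distinct values, A + A = {-26, -19, -16, -12, -11, -9, -6, -4, -1, 4, 5, 10, 12, 15, 17, 20, 25, 36, 41, 46}, so |A + A| = 20. Thus K = 20/6 = 10/3. For comparison, the minimum possible |A + A| over all 6-element sets is 2·6 − 1 = 11 (so min K = 11/6), attained only by arithmetic progressions.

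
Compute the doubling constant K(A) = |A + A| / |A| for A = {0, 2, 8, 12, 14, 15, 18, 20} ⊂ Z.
K = |A + A| / |A| = 27/8

Enumerate A + A = {a + b : a, b ∈ A}. With |A| = 8, there are |A|^2 = 64 ordered sum pairs; collecting distinct values, A + A = {0, 2, 4, 8, 10, 12, 14, 15, 16, 17, 18, 20, 22, 23, 24, 26, 27, 28, 29, 30, 32, 33, 34, 35, 36, 38, 40}, so |A + A| = 27. Thus K = 27/8. For comparison, the minimum possible |A + A| over all 8-element sets is 2·8 − 1 = 15 (so min K = 15/8), attained only by arithmetic progressions.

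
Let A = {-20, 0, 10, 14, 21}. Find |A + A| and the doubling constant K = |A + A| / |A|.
K = |A + A| / |A| = 15/5 = 3

Enumerate A + A = {a + b : a, b ∈ A}. With |A| = 5, there are |A|^2 = 25 ordered sum pairs; collecting distinct values, A + A = {-40, -20, -10, -6, 0, 1, 10, 14, 20, 21, 24, 28, 31, 35, 42}, so |A + A| = 15. Thus K = 15/5 = 3. For comparison, the minimum possible |A + A| over all 5-element sets is 2·5 − 1 = 9 (so min K = 9/5), attained only by arithmetic progressions.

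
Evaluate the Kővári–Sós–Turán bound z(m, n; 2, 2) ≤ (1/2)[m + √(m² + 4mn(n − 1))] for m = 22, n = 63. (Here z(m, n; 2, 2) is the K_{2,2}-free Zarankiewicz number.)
z(22, 63; 2, 2) ≤ (1/2)[22 + √(22² + 4·22·63·62)] = (1/2)[22 + √344212] = 304.3479

Kővári–Sós–Turán: let r_1, ..., r_22 be the row sums and z = Σ r_i the total number of 1s. Each pair of columns can share at most one row with both entries 1 (else a 2×2 all-ones block appears), so Σ_i C(r_i, 2) ≤ C(63, 2) = 1953. By convexity Σ_i C(r_i, 2) ≥ 22·C(z/22, 2) = z(z − 22)/(2·22), giving z² − 22z − 22·63·62 ≤ 0 and hence z ≤ (1/2)[22 + √(484 + 4·85932)] = (1/2)[22 + √344212] ≈ (1/2)(22 + 586.6958) = 304.3479.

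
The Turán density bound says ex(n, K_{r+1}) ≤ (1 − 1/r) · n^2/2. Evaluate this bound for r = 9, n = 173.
Turán density bound = (8/9) · 173^2/2 = 119716/9 ≈ 13301.7778

Turán's theorem: ex(n, K_{r+1}) is achieved by the complete r-partite Turán graph T(n, r) with parts as balanced as possible, and is at most (1 − 1/r) · n^2/2. For r = 9, n = 173: the density bound is (8/9) · 29929/2 = 119716/9 ≈ 13301.7778. The integer-valued extremum is e(T(173, 9)) = 13301, which is strictly less than the density bound 119716/9 since 9 ∤ 173 (the parts of T(173, 9) cannot all be equal).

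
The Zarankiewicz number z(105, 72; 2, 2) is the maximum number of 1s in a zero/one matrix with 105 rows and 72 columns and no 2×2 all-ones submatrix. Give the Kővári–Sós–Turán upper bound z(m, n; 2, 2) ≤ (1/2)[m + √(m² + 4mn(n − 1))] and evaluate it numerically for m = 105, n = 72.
z(105, 72; 2, 2) ≤ (1/2)[105 + √(105² + 4·105·72·71)] = (1/2)[105 + √2158065] = 787.0177

Kővári–Sós–Turán: let r_1, ..., r_105 be the row sums and z = Σ r_i the total number of 1s. Each pair of columns can share at most one row with both entries 1 (else a 2×2 all-ones block appears), so Σ_i C(r_i, 2) ≤ C(72, 2) = 2556. By convexity Σ_i C(r_i, 2) ≥ 105·C(z/105, 2) = z(z − 105)/(2·105), giving z² − 105z − 105·72·71 ≤ 0 and hence z ≤ (1/2)[105 + √(11025 + 4·536760)] = (1/2)[105 + √2158065] ≈ (1/2)(105 + 1469.0354) = 787.0177.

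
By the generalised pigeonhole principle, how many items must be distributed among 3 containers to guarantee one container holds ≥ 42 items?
n = (42 − 1)·3 + 1 = 124

By the generalised pigeonhole principle, to guarantee some box contains ≥ r objects we need more than (r − 1) · k objects total. Threshold: n = (r − 1) · k + 1. With r = 42 and k = 3: n = 41 · 3 + 1 = 123 + 1 = 124. For n = 123 = 41 · 3, we can put exactly 41 objects in every box, avoiding 42 in any single one — so 124 is tight.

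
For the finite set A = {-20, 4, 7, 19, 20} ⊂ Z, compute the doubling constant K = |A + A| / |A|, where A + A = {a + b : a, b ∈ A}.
K = |A + A| / |A| = 15/5 = 3

Enumerate A + A = {a + b : a, b ∈ A}. With |A| = 5, there are |A|^2 = 25 ordered sum pairs; collecting distinct values, A + A = {-40, -16, -13, -1, 0, 8, 11, 14, 23, 24, 26, 27, 38, 39, 40}, so |A + A| = 15. Thus K = 15/5 = 3. For comparison, the minimum possible |A + A| over all 5-element sets is 2·5 − 1 = 9 (so min K = 9/5), attained only by arithmetic progressions.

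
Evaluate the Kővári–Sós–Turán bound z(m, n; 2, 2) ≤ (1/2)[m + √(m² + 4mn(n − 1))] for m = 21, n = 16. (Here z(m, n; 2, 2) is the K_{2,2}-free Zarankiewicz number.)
z(21, 16; 2, 2) ≤ (1/2)[21 + √(21² + 4·21·16·15)] = (1/2)[21 + √20601] = 82.2652

Kővári–Sós–Turán: let r_1, ..., r_21 be the row sums and z = Σ r_i the total number of 1s. Each pair of columns can share at most one row with both entries 1 (else a 2×2 all-ones block appears), so Σ_i C(r_i, 2) ≤ C(16, 2) = 120. By convexity Σ_i C(r_i, 2) ≥ 21·C(z/21, 2) = z(z − 21)/(2·21), giving z² − 21z − 21·16·15 ≤ 0 and hence z ≤ (1/2)[21 + √(441 + 4·5040)] = (1/2)[21 + √20601] ≈ (1/2)(21 + 143.5305) = 82.2652.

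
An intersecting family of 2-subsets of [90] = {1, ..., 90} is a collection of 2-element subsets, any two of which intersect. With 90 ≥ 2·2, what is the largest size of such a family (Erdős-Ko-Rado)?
max |F| = C(89, 1) = 89

Erdős-Ko-Rado (1961): when n ≥ 2k, max |F| = C(n−1, k−1). The bound is attained by the star {A : i ∈ A} for any fixed i ∈ [n]. Here C(90−1, 2−1) = C(89, 1) = 89.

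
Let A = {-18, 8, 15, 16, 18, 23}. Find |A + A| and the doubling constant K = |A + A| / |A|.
K = |A + A| / |A| = 20/6 = 10/3

Enumerate A + A = {a + b : a, b ∈ A}. With |A| = 6, there are |A|^2 = 36 ordered sum pairs; collecting distinct values, A + A = {-36, -10, -3, -2, 0, 5, 16, 23, 24, 26, 30, 31, 32, 33, 34, 36, 38, 39, 41, 46}, so |A + A| = 20. Thus K = 20/6 = 10/3. For comparison, the minimum possible |A + A| over all 6-element sets is 2·6 − 1 = 11 (so min K = 11/6), attained only by arithmetic progressions.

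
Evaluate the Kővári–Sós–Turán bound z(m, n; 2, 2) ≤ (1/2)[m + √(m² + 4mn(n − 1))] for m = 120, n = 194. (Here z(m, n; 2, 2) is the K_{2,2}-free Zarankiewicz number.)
z(120, 194; 2, 2) ≤ (1/2)[120 + √(120² + 4·120·194·193)] = (1/2)[120 + √17986560] = 2180.5282

Kővári–Sós–Turán: let r_1, ..., r_120 be the row sums and z = Σ r_i the total number of 1s. Each pair of columns can share at most one row with both entries 1 (else a 2×2 all-ones block appears), so Σ_i C(r_i, 2) ≤ C(194, 2) = 18721. By convexity Σ_i C(r_i, 2) ≥ 120·C(z/120, 2) = z(z − 120)/(2·120), giving z² − 120z − 120·194·193 ≤ 0 and hence z ≤ (1/2)[120 + √(14400 + 4·4493040)] = (1/2)[120 + √17986560] ≈ (1/2)(120 + 4241.0565) = 2180.5282.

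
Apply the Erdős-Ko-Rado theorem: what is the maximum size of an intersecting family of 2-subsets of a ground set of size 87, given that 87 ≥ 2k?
max |F| = C(86, 1) = 86

Erdős-Ko-Rado (1961): when n ≥ 2k, max |F| = C(n−1, k−1). The bound is attained by the star {A : i ∈ A} for any fixed i ∈ [n]. Here C(87−1, 2−1) = C(86, 1) = 86.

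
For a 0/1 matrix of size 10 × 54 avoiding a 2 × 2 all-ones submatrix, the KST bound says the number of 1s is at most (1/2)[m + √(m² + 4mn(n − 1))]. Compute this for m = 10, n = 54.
z(10, 54; 2, 2) ≤ (1/2)[10 + √(10² + 4·10·54·53)] = (1/2)[10 + √114580] = 174.2483

Kővári–Sós–Turán: let r_1, ..., r_10 be the row sums and z = Σ r_i the total number of 1s. Each pair of columns can share at most one row with both entries 1 (else a 2×2 all-ones block appears), so Σ_i C(r_i, 2) ≤ C(54, 2) = 1431. By convexity Σ_i C(r_i, 2) ≥ 10·C(z/10, 2) = z(z − 10)/(2·10), giving z² − 10z − 10·54·53 ≤ 0 and hence z ≤ (1/2)[10 + √(100 + 4·28620)] = (1/2)[10 + √114580] ≈ (1/2)(10 + 338.4967) = 174.2483.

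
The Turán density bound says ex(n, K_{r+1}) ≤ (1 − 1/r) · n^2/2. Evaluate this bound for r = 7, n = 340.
Turán density bound = (6/7) · 340^2/2 = 346800/7 ≈ 49542.8571

Turán's theorem: ex(n, K_{r+1}) is achieved by the complete r-partite Turán graph T(n, r) with parts as balanced as possible, and is at most (1 − 1/r) · n^2/2. For r = 7, n = 340: the density bound is (6/7) · 115600/2 = 346800/7 ≈ 49542.8571. The integer-valued extremum is e(T(340, 7)) = 49542, which is strictly less than the density bound 346800/7 since 7 ∤ 340 (the parts of T(340, 7) cannot all be equal).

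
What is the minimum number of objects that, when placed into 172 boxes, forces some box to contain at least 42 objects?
n = (42 − 1)·172 + 1 = 7053

By the generalised pigeonhole principle, to guarantee some box contains ≥ r objects we need more than (r − 1) · k objects total. Threshold: n = (r − 1) · k + 1. With r = 42 and k = 172: n = 41 · 172 + 1 = 7052 + 1 = 7053. For n = 7052 = 41 · 172, we can put exactly 41 objects in every box, avoiding 42 in any single one — so 7053 is tight.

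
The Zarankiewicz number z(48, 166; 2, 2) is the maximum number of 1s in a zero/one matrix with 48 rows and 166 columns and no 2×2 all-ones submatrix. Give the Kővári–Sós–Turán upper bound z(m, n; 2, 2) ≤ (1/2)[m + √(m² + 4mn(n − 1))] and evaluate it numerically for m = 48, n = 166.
z(48, 166; 2, 2) ≤ (1/2)[48 + √(48² + 4·48·166·165)] = (1/2)[48 + √5261184] = 1170.8635

Kővári–Sós–Turán: let r_1, ..., r_48 be the row sums and z = Σ r_i the total number of 1s. Each pair of columns can share at most one row with both entries 1 (else a 2×2 all-ones block appears), so Σ_i C(r_i, 2) ≤ C(166, 2) = 13695. By convexity Σ_i C(r_i, 2) ≥ 48·C(z/48, 2) = z(z − 48)/(2·48), giving z² − 48z − 48·166·165 ≤ 0 and hence z ≤ (1/2)[48 + √(2304 + 4·1314720)] = (1/2)[48 + √5261184] ≈ (1/2)(48 + 2293.7271) = 1170.8635.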